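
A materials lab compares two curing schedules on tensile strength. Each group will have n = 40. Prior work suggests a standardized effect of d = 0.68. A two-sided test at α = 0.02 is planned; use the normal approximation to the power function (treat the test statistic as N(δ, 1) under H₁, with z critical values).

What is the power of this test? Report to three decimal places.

Power ≈ 0.763

Noncentrality parameter: δ = d·√(n/2) = 0.68 × √(40/2) = 3.0411
Two-sided α = 0.02 → critical value z_{0.01} = 2.326.
Power = Φ(δ − 2.326) + Φ(−δ − 2.326) = Φ(0.715) + Φ(-5.367) = 0.7626 + 0.0000 = 0.7626.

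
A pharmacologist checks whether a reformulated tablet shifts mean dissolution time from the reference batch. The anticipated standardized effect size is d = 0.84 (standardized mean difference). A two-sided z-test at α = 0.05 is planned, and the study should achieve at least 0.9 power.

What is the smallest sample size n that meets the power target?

n = 15

Set Φ(δ − 1.960) = 0.9; then δ − 1.960 = Φ⁻¹(0.9) = 1.282, giving δ = 3.242.
(For δ > 0 the lower-tail rejection region contributes negligibly to power, so the one-term inversion is standard.)
δ = d·√n ⇒ n = (δ/d)² = (3.242 / 0.84)² = 14.89.
Round up to the next whole unit.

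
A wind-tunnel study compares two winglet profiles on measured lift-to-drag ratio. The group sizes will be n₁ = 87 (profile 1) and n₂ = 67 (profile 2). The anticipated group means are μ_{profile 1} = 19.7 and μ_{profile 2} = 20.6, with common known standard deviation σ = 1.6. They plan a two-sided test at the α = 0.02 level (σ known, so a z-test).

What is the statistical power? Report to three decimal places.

Standardized effect: d = |μ_{profile 1} − μ_{profile 2}| / σ = |19.7 − 20.6| / 1.6 = 0.5625
Noncentrality parameter: δ = d / √(1/n₁ + 1/n₂) = 0.5625 / √(1/87 + 1/67) = 3.4607
Two-sided α = 0.02 → critical value z_{0.01} = 2.326.
Power = Φ(δ − 2.326) + Φ(−δ − 2.326) = Φ(1.134) + Φ(-5.787) = 0.8717 + 0.0000 = 0.8717.

Power ≈ 0.872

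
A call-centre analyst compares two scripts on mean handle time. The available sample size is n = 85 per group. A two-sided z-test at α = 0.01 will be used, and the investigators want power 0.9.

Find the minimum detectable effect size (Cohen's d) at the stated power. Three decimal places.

Need Φ(δ − 2.576) = 0.9, so δ = 2.576 + 1.282 = 3.857.
(Lower-tail contribution to power is negligible for δ > 0.)
δ = d·√(n/2) ⇒ d = δ/√(n/2) = 3.857/√(85/2) = 0.5917.

d ≈ 0.592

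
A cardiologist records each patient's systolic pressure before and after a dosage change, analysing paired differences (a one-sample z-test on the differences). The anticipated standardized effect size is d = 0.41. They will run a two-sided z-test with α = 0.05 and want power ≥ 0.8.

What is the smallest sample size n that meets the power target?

n = 47

Set Φ(δ − 1.960) = 0.8; then δ − 1.960 = Φ⁻¹(0.8) = 0.842, giving δ = 2.802.
(Ignoring the negligible lower-tail rejection probability gives the usual closed-form inversion.)
δ = d·√n ⇒ n = (δ/d)² = (2.802 / 0.41)² = 46.69.
Rounding up, n = 47.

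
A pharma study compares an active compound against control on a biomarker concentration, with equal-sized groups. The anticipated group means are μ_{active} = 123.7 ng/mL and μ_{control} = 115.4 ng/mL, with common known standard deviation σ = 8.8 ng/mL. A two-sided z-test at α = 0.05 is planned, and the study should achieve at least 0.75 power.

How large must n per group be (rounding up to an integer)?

n = 16 per group

Standardized effect: d = |μ_{active} − μ_{control}| / σ = |123.7 − 115.4| / 8.8 = 0.9432
For power 0.75 need Φ(δ − z_{0.025}) = 0.75, so δ = z_{0.025} + z_{0.25} = 1.960 + 0.674 = 2.634.
(For δ > 0 the lower-tail rejection region contributes negligibly to power, so the one-term inversion is standard.)
δ = d·√(n/2) ⇒ n = 2(δ/d)² = 2 × (2.634 / 0.9432)² = 15.60.
Rounding up, n = 16 per group.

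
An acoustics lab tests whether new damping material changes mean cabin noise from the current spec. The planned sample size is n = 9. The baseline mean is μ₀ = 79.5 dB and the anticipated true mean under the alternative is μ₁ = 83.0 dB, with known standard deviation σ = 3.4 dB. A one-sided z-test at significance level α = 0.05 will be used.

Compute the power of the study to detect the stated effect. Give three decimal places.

Power ≈ 0.926

Standardized effect: d = |μ₁ − μ₀| / σ = |83.0 − 79.5| / 3.4 = 1.0294
Noncentrality parameter: δ = d·√n = 1.0294 × √9 = 3.0882
One-sided α = 0.05 → critical value z_{0.05} = 1.645.
Power = P(Z > 1.645 − δ) = Φ(1.443) = 0.9255.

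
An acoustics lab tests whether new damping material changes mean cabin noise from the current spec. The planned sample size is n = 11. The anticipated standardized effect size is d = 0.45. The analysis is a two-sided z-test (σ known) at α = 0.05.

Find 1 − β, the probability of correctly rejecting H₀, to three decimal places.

Noncentrality parameter: δ = d·√n = 0.45 × √11 = 1.4925
Two-sided α = 0.05 → critical value z_{0.025} = 1.960.
Power = Φ(δ − 1.960) + Φ(−δ − 1.960) = Φ(-0.467) + Φ(-3.452) = 0.3201 + 0.0003 = 0.3204.

Power ≈ 0.320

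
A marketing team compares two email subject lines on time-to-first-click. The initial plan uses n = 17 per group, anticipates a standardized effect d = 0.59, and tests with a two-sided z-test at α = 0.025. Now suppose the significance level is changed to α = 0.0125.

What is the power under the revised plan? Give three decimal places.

Power ≈ 0.218

δ = d·√(n/2) = 0.59 × √(17/2) = 1.7201 (unchanged). New critical value: z_{0.0063} = 2.498.
Revised power = Φ(δ − 2.498) + Φ(−δ − 2.498) = Φ(-0.778) + Φ(-4.218) = 0.2184 + 0.0000 = 0.2184.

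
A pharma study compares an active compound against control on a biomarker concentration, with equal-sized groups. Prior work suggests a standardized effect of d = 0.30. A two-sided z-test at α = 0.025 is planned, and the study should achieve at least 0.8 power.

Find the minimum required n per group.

n = 212 per group

For power 0.8 need Φ(δ − z_{0.0125}) = 0.8, so δ = z_{0.0125} + z_{0.20} = 2.241 + 0.842 = 3.083.
(Ignoring the negligible lower-tail rejection probability gives the usual closed-form inversion.)
δ = d·√(n/2) ⇒ n = 2(δ/d)² = 2 × (3.083 / 0.30)² = 211.22.
Rounding up, n = 212 per group.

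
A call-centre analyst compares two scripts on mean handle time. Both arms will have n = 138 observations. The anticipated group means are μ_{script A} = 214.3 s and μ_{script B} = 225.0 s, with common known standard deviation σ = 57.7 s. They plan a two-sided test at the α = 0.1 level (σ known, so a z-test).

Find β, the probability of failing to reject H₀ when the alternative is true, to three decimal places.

Standardized effect: d = |μ_{script A} − μ_{script B}| / σ = |214.3 − 225.0| / 57.7 = 0.1854
Noncentrality parameter: δ = d·√(n/2) = 0.1854 × √(138/2) = 1.5404
Two-sided α = 0.1 → critical value z_{0.05} = 1.645.
Power = Φ(δ − 1.645) + Φ(−δ − 1.645) = Φ(-0.104) + Φ(-3.185) = 0.4584 + 0.0007 = 0.4591.
Type II error: β = 1 − power = 1 − 0.4591 = 0.5409.

β ≈ 0.541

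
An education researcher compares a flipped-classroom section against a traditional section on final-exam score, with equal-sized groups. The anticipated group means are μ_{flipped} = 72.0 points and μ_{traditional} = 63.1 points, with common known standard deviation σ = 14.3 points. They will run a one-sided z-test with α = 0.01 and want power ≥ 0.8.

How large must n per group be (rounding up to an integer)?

n = 52 per group

Standardized effect: d = |μ_{flipped} − μ_{traditional}| / σ = |72.0 − 63.1| / 14.3 = 0.6224
Set Φ(δ − 2.326) = 0.8; then δ − 2.326 = Φ⁻¹(0.8) = 0.842, giving δ = 3.168.
δ = d·√(n/2) ⇒ n = 2(δ/d)² = 2 × (3.168 / 0.6224)² = 51.82.
Rounding up, n = 52 per group.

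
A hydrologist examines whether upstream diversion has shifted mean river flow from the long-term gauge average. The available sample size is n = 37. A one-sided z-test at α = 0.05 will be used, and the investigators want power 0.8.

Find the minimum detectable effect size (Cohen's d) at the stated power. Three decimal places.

Need Φ(δ − 1.645) = 0.8, so δ = 1.645 + 0.842 = 2.486.
δ = d·√n ⇒ d = δ/√n = 2.486/√37 = 0.4088.

d ≈ 0.409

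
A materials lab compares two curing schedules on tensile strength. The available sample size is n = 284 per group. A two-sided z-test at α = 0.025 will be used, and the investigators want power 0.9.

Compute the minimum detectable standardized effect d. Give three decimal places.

Required noncentrality: δ = z_{0.0125} + z_{0.10} = 2.241 + 1.282 = 3.523.
(The second rejection-region term Φ(−δ − z_{α/2}) is negligible and dropped.)
δ = d·√(n/2) ⇒ d = δ/√(n/2) = 3.523/√(284/2) = 0.2956.

d ≈ 0.296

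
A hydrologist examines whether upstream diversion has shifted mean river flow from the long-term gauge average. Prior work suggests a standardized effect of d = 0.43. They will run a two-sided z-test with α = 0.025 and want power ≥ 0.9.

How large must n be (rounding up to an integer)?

For power 0.9 need Φ(δ − z_{0.0125}) = 0.9, so δ = z_{0.0125} + z_{0.10} = 2.241 + 1.282 = 3.523.
(Ignoring the negligible lower-tail rejection probability gives the usual closed-form inversion.)
δ = d·√n ⇒ n = (δ/d)² = (3.523 / 0.43)² = 67.12.
Round up to the next whole unit.

n = 68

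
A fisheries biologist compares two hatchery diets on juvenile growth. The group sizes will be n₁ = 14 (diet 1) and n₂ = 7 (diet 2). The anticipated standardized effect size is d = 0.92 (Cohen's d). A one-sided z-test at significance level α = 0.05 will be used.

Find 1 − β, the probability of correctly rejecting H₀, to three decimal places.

Power ≈ 0.634

Noncentrality parameter: δ = d / √(1/n₁ + 1/n₂) = 0.92 / √(1/14 + 1/7) = 1.9874
Critical value for a one-sided test at α = 0.05: z_α = 1.645.
Power = P(Z > 1.645 − δ) = Φ(0.343) = 0.6340.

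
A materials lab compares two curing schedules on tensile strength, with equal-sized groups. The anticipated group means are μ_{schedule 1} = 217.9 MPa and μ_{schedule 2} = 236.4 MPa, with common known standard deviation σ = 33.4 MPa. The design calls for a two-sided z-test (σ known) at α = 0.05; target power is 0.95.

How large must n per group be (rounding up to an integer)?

Standardized effect: d = |μ_{schedule 1} − μ_{schedule 2}| / σ = |217.9 − 236.4| / 33.4 = 0.5539
For power 0.95 need Φ(δ − z_{0.025}) = 0.95, so δ = z_{0.025} + z_{0.05} = 1.960 + 1.645 = 3.605.
(The Φ(−δ − z_{α/2}) term is vanishingly small for δ > 0 and is dropped in the standard sample-size formula.)
δ = d·√(n/2) ⇒ n = 2(δ/d)² = 2 × (3.605 / 0.5539)² = 84.71.
Round up to the next whole unit.

n = 85 per group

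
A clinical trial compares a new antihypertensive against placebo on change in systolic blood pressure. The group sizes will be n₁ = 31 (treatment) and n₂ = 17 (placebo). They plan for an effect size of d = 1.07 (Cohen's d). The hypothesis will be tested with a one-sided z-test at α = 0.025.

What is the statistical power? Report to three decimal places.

Power ≈ 0.944

Noncentrality parameter: δ = d / √(1/n₁ + 1/n₂) = 1.07 / √(1/31 + 1/17) = 3.5454
Critical value for a one-sided test at α = 0.025: z_α = 1.960.
Power = P(Z > 1.960 − δ) = Φ(1.585) = 0.9436.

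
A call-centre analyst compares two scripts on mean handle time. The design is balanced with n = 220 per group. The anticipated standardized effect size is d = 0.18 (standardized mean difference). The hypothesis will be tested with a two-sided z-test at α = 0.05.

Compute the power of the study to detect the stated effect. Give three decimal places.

Noncentrality parameter: λ = d·√(n/2) = 0.18 × √(220/2) = 1.8879
Critical value for a two-sided test at α = 0.05: z_{α/2} = 1.960.
Power = Φ(λ − 1.960) + Φ(−λ − 1.960) = Φ(-0.072) + Φ(-3.848) = 0.4713 + 0.0001 = 0.4713.

Power ≈ 0.471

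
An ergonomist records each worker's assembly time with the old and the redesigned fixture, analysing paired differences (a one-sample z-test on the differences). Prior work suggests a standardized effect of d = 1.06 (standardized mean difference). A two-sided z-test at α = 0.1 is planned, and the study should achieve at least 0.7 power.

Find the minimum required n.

n = 5

For power 0.7 need Φ(δ − z_{0.05}) = 0.7, so δ = z_{0.05} + z_{0.30} = 1.645 + 0.524 = 2.169.
(For δ > 0 the lower-tail rejection region contributes negligibly to power, so the one-term inversion is standard.)
δ = d·√n ⇒ n = (δ/d)² = (2.169 / 1.06)² = 4.19.
Rounding up, n = 5.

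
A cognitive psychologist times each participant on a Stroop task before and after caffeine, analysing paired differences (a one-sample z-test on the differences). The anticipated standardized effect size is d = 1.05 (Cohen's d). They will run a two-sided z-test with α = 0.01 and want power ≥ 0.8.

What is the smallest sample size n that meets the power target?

For power 0.8 need Φ(δ − z_{0.005}) = 0.8, so δ = z_{0.005} + z_{0.20} = 2.576 + 0.842 = 3.417.
(Ignoring the negligible lower-tail rejection probability gives the usual closed-form inversion.)
δ = d·√n ⇒ n = (δ/d)² = (3.417 / 1.05)² = 10.59.
Round up to the next whole unit.

n = 11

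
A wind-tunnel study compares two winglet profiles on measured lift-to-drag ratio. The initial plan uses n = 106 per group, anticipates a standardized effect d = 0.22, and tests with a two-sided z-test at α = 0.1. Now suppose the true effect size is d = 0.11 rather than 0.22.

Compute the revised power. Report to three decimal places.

Power ≈ 0.207

With d = 0.11: δ = d·√(n/2) = 0.11 × √(106/2) = 0.8008. Critical value z_{0.05} = 1.645.
Revised power = Φ(δ − 1.645) + Φ(−δ − 1.645) = Φ(-0.844) + Φ(-2.446) = 0.1993 + 0.0072 = 0.2066.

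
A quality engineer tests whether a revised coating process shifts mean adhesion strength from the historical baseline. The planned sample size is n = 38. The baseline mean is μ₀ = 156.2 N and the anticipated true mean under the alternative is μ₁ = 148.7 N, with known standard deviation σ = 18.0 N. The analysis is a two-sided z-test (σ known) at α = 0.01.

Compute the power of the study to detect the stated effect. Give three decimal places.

Standardized effect: d = |μ₁ − μ₀| / σ = |148.7 − 156.2| / 18.0 = 0.4167
Noncentrality parameter: δ = d·√n = 0.4167 × √38 = 2.5685
Two-sided α = 0.01 → critical value z_{0.005} = 2.576.
Power = Φ(δ − 2.576) + Φ(−δ − 2.576) = Φ(-0.007) + Φ(-5.144) = 0.4971 + 0.0000 = 0.4971.

Power ≈ 0.497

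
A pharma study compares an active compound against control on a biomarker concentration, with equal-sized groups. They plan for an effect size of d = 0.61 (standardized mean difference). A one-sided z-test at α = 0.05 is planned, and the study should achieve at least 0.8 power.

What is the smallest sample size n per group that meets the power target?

n = 34 per group

For power 0.8 need Φ(δ − z_{0.05}) = 0.8, so δ = z_{0.05} + z_{0.20} = 1.645 + 0.842 = 2.486.
δ = d·√(n/2) ⇒ n = 2(δ/d)² = 2 × (2.486 / 0.61)² = 33.23.
Rounding up, n = 34 per group.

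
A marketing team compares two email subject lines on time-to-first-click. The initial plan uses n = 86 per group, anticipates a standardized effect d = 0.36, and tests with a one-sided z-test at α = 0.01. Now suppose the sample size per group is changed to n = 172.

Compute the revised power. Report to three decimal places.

Power ≈ 0.844

With n = 172 per group: δ = d·√(n/2) = 0.36 × √(172/2) = 3.3385. Critical value z_{0.01} = 2.326.
Revised power = P(Z > 2.326 − δ) = Φ(1.012) = 0.8443.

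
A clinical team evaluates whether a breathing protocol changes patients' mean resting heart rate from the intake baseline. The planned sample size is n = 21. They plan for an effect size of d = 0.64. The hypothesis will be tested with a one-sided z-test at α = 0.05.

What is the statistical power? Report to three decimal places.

Noncentrality parameter: λ = d·√n = 0.64 × √21 = 2.9328
One-sided α = 0.05 → critical value z_{0.05} = 1.645.
Power = Φ(λ − 1.645) = Φ(1.288) = 0.9011.

Power ≈ 0.901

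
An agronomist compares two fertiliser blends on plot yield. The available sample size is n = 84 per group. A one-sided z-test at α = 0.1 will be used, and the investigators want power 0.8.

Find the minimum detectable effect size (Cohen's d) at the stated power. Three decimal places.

Required noncentrality: δ = z_{0.1} + z_{0.20} = 1.282 + 0.842 = 2.123.
δ = d·√(n/2) ⇒ d = δ/√(n/2) = 2.123/√(84/2) = 0.3276.

d ≈ 0.328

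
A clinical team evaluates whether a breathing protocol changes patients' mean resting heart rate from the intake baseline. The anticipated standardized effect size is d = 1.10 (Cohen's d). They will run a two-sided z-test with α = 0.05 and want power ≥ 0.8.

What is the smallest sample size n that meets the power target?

n = 7

Set Φ(δ − 1.960) = 0.8; then δ − 1.960 = Φ⁻¹(0.8) = 0.842, giving δ = 2.802.
(For δ > 0 the lower-tail rejection region contributes negligibly to power, so the one-term inversion is standard.)
δ = d·√n ⇒ n = (δ/d)² = (2.802 / 1.10)² = 6.49.
Rounding up, n = 7.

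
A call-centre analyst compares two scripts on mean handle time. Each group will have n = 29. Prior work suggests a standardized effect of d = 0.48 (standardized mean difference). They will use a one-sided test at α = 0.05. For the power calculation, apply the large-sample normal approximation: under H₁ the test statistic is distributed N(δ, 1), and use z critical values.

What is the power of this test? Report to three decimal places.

Noncentrality parameter: δ = d·√(n/2) = 0.48 × √(29/2) = 1.8278
Critical value for a one-sided test at α = 0.05: z_α = 1.645.
Power = P(Z > 1.645 − δ) = Φ(0.183) = 0.5726.

Power ≈ 0.573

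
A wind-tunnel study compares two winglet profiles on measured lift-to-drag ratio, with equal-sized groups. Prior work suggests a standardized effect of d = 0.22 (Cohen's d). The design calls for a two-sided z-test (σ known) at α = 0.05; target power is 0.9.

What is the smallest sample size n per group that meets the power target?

For power 0.9 need Φ(δ − z_{0.025}) = 0.9, so δ = z_{0.025} + z_{0.10} = 1.960 + 1.282 = 3.242.
(For δ > 0 the lower-tail rejection region contributes negligibly to power, so the one-term inversion is standard.)
δ = d·√(n/2) ⇒ n = 2(δ/d)² = 2 × (3.242 / 0.22)² = 434.19.
Rounding up, n = 435 per group.

n = 435 per group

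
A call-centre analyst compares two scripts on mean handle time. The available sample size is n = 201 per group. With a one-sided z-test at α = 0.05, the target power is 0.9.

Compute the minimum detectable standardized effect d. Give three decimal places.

Need Φ(δ − 1.645) = 0.9, so δ = 1.645 + 1.282 = 2.926.
δ = d·√(n/2) ⇒ d = δ/√(n/2) = 2.926/√(201/2) = 0.2919.

d ≈ 0.292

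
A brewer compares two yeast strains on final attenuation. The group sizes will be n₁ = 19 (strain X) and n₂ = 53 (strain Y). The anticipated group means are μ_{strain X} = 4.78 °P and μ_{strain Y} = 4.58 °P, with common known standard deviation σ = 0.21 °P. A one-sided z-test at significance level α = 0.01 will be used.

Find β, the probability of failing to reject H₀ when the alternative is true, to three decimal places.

β ≈ 0.108

Standardized effect: d = |μ_{strain X} − μ_{strain Y}| / σ = |4.78 − 4.58| / 0.21 = 0.9524
Noncentrality parameter: δ = d / √(1/n₁ + 1/n₂) = 0.9524 / √(1/19 + 1/53) = 3.5617
Critical value for a one-sided test at α = 0.01: z_α = 2.326.
Power = Φ(δ − 2.326) = Φ(1.235) = 0.8917.
Type II error: β = 1 − power = 1 − 0.8917 = 0.1083.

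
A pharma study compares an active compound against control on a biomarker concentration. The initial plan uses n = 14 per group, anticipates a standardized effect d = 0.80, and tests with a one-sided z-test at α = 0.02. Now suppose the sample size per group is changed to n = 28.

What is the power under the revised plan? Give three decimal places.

With n = 28 per group: δ = d·√(n/2) = 0.80 × √(28/2) = 2.9933. Critical value z_{0.02} = 2.054.
Revised power = Φ(δ − 2.054) = Φ(0.940) = 0.8263.

Power ≈ 0.826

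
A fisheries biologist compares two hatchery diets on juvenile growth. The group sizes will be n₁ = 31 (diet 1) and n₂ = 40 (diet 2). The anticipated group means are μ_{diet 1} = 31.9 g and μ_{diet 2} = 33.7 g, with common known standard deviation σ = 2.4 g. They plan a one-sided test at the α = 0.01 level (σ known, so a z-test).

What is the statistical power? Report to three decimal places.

Power ≈ 0.790

Standardized effect: d = |μ_{diet 1} − μ_{diet 2}| / σ = |31.9 − 33.7| / 2.4 = 0.7500
Noncentrality parameter: δ = d / √(1/n₁ + 1/n₂) = 0.7500 / √(1/31 + 1/40) = 3.1343
Critical value for a one-sided test at α = 0.01: z_α = 2.326.
Power = Φ(δ − 2.326) = Φ(0.808) = 0.7904.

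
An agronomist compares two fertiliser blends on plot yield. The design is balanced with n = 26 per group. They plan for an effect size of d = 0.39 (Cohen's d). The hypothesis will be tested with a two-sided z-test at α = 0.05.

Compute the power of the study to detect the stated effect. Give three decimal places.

Power ≈ 0.290

Noncentrality parameter: δ = d·√(n/2) = 0.39 × √(26/2) = 1.4062
Critical value for a two-sided test at α = 0.05: z_{α/2} = 1.960.
Power = Φ(δ − 1.960) + Φ(−δ − 1.960) = Φ(-0.554) + Φ(-3.366) = 0.2899 + 0.0004 = 0.2902.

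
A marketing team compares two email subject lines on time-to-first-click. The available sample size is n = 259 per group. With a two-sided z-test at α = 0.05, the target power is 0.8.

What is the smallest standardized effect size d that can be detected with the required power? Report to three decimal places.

Need Φ(δ − 1.960) = 0.8, so δ = 1.960 + 0.842 = 2.802.
(The second rejection-region term Φ(−δ − z_{α/2}) is negligible and dropped.)
δ = d·√(n/2) ⇒ d = δ/√(n/2) = 2.802/√(259/2) = 0.2462.

d ≈ 0.246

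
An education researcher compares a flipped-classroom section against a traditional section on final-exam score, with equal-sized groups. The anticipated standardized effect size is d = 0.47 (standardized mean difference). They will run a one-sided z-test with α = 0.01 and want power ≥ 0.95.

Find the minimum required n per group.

n = 143 per group

Set Φ(δ − 2.326) = 0.95; then δ − 2.326 = Φ⁻¹(0.95) = 1.645, giving δ = 3.971.
δ = d·√(n/2) ⇒ n = 2(δ/d)² = 2 × (3.971 / 0.47)² = 142.78.
Rounding up, n = 143 per group.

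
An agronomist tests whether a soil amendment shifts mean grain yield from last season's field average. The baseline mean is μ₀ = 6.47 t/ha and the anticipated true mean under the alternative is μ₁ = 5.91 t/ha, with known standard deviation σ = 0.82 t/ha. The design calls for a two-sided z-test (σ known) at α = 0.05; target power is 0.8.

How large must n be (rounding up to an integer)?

n = 17

Standardized effect: d = |μ₁ − μ₀| / σ = |5.91 − 6.47| / 0.82 = 0.6829
For power 0.8 need Φ(δ − z_{0.025}) = 0.8, so δ = z_{0.025} + z_{0.20} = 1.960 + 0.842 = 2.802.
(Ignoring the negligible lower-tail rejection probability gives the usual closed-form inversion.)
δ = d·√n ⇒ n = (δ/d)² = (2.802 / 0.6829)² = 16.83.
Round up to the next whole unit.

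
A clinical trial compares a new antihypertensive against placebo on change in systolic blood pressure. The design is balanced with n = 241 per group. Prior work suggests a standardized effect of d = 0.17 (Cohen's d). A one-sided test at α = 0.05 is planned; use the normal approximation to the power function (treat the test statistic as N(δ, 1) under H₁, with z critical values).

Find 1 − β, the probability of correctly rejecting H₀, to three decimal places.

Power ≈ 0.588

Noncentrality parameter: δ = d·√(n/2) = 0.17 × √(241/2) = 1.8661
One-sided α = 0.05 → critical value z_{0.05} = 1.645.
Power = P(Z > 1.645 − δ) = Φ(0.221) = 0.5876.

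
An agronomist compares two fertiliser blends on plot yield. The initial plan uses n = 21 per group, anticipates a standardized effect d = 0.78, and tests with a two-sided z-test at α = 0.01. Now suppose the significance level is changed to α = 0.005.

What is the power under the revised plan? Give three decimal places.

δ = d·√(n/2) = 0.78 × √(21/2) = 2.5275 (unchanged). New critical value: z_{0.0025} = 2.807.
Revised power = Φ(δ − 2.807) + Φ(−δ − 2.807) = Φ(-0.280) + Φ(-5.335) = 0.3899 + 0.0000 = 0.3899.

Power ≈ 0.390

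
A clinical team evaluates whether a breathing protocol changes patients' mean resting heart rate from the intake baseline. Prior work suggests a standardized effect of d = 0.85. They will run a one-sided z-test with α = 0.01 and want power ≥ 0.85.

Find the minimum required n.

For power 0.85 need Φ(δ − z_{0.01}) = 0.85, so δ = z_{0.01} + z_{0.15} = 2.326 + 1.036 = 3.363.
δ = d·√n ⇒ n = (δ/d)² = (3.363 / 0.85)² = 15.65.
Round up to the next whole unit.

n = 16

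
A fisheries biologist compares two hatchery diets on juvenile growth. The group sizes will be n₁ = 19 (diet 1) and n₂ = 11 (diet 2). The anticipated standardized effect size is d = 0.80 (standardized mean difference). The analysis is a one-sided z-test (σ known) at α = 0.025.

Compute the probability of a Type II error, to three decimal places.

Noncentrality parameter: δ = d / √(1/n₁ + 1/n₂) = 0.80 / √(1/19 + 1/11) = 2.1116
Critical value for a one-sided test at α = 0.025: z_α = 1.960.
Power = Φ(δ − 1.960) = Φ(0.152) = 0.5602.
Type II error: β = 1 − power = 1 − 0.5602 = 0.4398.

β ≈ 0.440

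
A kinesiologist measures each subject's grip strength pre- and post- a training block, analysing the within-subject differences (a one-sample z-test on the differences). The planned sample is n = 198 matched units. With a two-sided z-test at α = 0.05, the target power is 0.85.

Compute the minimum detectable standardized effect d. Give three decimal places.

d ≈ 0.213

Need Φ(δ − 1.960) = 0.85, so δ = 1.960 + 1.036 = 2.996.
(Lower-tail contribution to power is negligible for δ > 0.)
δ = d·√n ⇒ d = δ/√n = 2.996/√198 = 0.2129.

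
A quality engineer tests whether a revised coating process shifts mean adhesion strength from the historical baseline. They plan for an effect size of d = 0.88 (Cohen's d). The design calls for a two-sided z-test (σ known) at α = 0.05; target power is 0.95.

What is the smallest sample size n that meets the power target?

For power 0.95 need Φ(δ − z_{0.025}) = 0.95, so δ = z_{0.025} + z_{0.05} = 1.960 + 1.645 = 3.605.
(For δ > 0 the lower-tail rejection region contributes negligibly to power, so the one-term inversion is standard.)
δ = d·√n ⇒ n = (δ/d)² = (3.605 / 0.88)² = 16.78.
Round up to the next whole unit.

n = 17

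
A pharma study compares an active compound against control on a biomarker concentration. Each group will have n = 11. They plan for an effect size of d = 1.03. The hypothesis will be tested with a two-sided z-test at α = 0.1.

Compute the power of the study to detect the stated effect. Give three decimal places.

Noncentrality parameter: δ = d·√(n/2) = 1.03 × √(11/2) = 2.4156
Two-sided α = 0.1 → critical value z_{0.05} = 1.645.
Power = Φ(δ − 1.645) + Φ(−δ − 1.645) = Φ(0.771) + Φ(-4.060) = 0.7796 + 0.0000 = 0.7796.

Power ≈ 0.780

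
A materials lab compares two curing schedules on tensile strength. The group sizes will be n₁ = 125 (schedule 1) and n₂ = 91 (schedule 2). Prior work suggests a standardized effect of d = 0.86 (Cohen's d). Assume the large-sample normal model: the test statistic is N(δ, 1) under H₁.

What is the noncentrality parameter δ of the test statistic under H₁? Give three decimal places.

δ = d / √(1/n₁ + 1/n₂) = 0.86 / √(1/125 + 1/91) = 6.2409

δ ≈ 6.241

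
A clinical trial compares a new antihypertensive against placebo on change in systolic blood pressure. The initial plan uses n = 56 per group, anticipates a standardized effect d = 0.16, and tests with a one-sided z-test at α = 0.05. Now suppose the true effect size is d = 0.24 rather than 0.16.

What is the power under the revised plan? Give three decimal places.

With d = 0.24: δ = d·√(n/2) = 0.24 × √(56/2) = 1.2700. Critical value z_{0.05} = 1.645.
Revised power = Φ(δ − 1.645) = Φ(-0.375) = 0.3539.

Power ≈ 0.354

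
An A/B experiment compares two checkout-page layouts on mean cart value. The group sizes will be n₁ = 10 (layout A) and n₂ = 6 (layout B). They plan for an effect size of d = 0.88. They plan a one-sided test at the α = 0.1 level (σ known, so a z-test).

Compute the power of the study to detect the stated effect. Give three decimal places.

Power ≈ 0.664

Noncentrality parameter: δ = d / √(1/n₁ + 1/n₂) = 0.88 / √(1/10 + 1/6) = 1.7041
Critical value for a one-sided test at α = 0.1: z_α = 1.282.
Power = P(Z > 1.282 − δ) = Φ(0.423) = 0.6637.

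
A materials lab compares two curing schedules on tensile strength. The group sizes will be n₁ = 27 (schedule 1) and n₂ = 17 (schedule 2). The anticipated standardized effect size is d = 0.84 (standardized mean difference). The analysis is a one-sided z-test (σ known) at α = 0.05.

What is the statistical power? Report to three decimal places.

Noncentrality parameter: δ = d / √(1/n₁ + 1/n₂) = 0.84 / √(1/27 + 1/17) = 2.7131
One-sided α = 0.05 → critical value z_{0.05} = 1.645.
Power = Φ(δ − 1.645) = Φ(1.068) = 0.8573.

Power ≈ 0.857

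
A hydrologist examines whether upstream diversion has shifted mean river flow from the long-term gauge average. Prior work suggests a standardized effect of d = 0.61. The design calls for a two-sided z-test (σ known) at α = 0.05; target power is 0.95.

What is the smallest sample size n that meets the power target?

Set Φ(δ − 1.960) = 0.95; then δ − 1.960 = Φ⁻¹(0.95) = 1.645, giving δ = 3.605.
(For δ > 0 the lower-tail rejection region contributes negligibly to power, so the one-term inversion is standard.)
δ = d·√n ⇒ n = (δ/d)² = (3.605 / 0.61)² = 34.92.
Rounding up, n = 35.

n = 35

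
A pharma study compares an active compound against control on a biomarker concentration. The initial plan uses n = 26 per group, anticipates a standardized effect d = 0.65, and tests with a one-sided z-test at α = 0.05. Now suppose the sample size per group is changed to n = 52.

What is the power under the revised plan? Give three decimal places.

Power ≈ 0.952

With n = 52 per group: δ = d·√(n/2) = 0.65 × √(52/2) = 3.3144. Critical value z_{0.05} = 1.645.
Revised power = Φ(δ − 1.645) = Φ(1.670) = 0.9525.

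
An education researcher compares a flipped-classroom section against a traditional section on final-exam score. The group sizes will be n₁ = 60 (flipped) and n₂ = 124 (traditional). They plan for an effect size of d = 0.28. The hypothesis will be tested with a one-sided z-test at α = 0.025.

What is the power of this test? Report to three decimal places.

Noncentrality parameter: δ = d / √(1/n₁ + 1/n₂) = 0.28 / √(1/60 + 1/124) = 1.7805
One-sided α = 0.025 → critical value z_{0.025} = 1.960.
Power = Φ(δ − 1.960) = Φ(-0.179) = 0.4288.

Power ≈ 0.429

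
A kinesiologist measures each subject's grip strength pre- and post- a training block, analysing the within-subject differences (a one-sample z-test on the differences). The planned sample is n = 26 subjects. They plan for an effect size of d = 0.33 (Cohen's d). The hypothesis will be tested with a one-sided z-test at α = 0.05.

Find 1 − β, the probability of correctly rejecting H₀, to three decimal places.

Noncentrality parameter: δ = d·√n = 0.33 × √26 = 1.6827
One-sided α = 0.05 → critical value z_{0.05} = 1.645.
Power = P(Z > 1.645 − δ) = Φ(0.038) = 0.5151.

Power ≈ 0.515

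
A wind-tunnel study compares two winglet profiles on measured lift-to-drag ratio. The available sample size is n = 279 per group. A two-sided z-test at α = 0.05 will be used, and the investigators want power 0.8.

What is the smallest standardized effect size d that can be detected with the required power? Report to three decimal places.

d ≈ 0.237

Need Φ(δ − 1.960) = 0.8, so δ = 1.960 + 0.842 = 2.802.
(The second rejection-region term Φ(−δ − z_{α/2}) is negligible and dropped.)
δ = d·√(n/2) ⇒ d = δ/√(n/2) = 2.802/√(279/2) = 0.2372.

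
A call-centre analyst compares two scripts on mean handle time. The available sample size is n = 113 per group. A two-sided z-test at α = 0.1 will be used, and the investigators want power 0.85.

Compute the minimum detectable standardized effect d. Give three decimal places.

Required noncentrality: δ = z_{0.05} + z_{0.15} = 1.645 + 1.036 = 2.681.
(The second rejection-region term Φ(−δ − z_{α/2}) is negligible and dropped.)
δ = d·√(n/2) ⇒ d = δ/√(n/2) = 2.681/√(113/2) = 0.3567.

d ≈ 0.357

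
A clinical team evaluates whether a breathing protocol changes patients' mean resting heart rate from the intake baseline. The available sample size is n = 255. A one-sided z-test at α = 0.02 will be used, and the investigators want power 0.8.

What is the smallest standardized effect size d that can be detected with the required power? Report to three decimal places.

Required noncentrality: δ = z_{0.02} + z_{0.20} = 2.054 + 0.842 = 2.895.
δ = d·√n ⇒ d = δ/√n = 2.895/√255 = 0.1813.

d ≈ 0.181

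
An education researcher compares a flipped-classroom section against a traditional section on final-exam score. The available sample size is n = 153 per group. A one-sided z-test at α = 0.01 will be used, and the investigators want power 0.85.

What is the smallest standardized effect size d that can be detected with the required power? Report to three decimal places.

Need Φ(δ − 2.326) = 0.85, so δ = 2.326 + 1.036 = 3.363.
δ = d·√(n/2) ⇒ d = δ/√(n/2) = 3.363/√(153/2) = 0.3845.

d ≈ 0.384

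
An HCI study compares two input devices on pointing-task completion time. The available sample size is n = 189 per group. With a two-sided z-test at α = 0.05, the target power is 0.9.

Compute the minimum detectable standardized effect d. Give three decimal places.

Required noncentrality: δ = z_{0.025} + z_{0.10} = 1.960 + 1.282 = 3.242.
(The second rejection-region term Φ(−δ − z_{α/2}) is negligible and dropped.)
δ = d·√(n/2) ⇒ d = δ/√(n/2) = 3.242/√(189/2) = 0.3335.

d ≈ 0.333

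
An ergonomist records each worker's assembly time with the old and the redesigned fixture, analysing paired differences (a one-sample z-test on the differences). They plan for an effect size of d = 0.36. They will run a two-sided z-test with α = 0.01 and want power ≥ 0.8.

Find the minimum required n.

n = 91

For power 0.8 need Φ(δ − z_{0.005}) = 0.8, so δ = z_{0.005} + z_{0.20} = 2.576 + 0.842 = 3.417.
(For δ > 0 the lower-tail rejection region contributes negligibly to power, so the one-term inversion is standard.)
δ = d·√n ⇒ n = (δ/d)² = (3.417 / 0.36)² = 90.12.
Round up to the next whole unit.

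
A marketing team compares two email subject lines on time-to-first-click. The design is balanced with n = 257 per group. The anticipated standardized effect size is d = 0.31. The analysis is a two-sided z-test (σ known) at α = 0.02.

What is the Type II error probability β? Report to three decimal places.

β ≈ 0.117

Noncentrality parameter: δ = d·√(n/2) = 0.31 × √(257/2) = 3.5141
Two-sided α = 0.02 → critical value z_{0.01} = 2.326.
Power = Φ(δ − 2.326) + Φ(−δ − 2.326) = Φ(1.188) + Φ(-5.840) = 0.8825 + 0.0000 = 0.8825.
Type II error: β = 1 − power = 1 − 0.8825 = 0.1175.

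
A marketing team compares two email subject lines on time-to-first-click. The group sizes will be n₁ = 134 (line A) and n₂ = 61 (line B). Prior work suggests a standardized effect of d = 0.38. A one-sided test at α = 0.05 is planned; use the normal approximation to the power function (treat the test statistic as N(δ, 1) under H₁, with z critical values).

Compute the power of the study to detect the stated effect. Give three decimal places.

Noncentrality parameter: δ = d / √(1/n₁ + 1/n₂) = 0.38 / √(1/134 + 1/61) = 2.4603
Critical value for a one-sided test at α = 0.05: z_α = 1.645.
Power = Φ(δ − 1.645) = Φ(0.815) = 0.7926.

Power ≈ 0.793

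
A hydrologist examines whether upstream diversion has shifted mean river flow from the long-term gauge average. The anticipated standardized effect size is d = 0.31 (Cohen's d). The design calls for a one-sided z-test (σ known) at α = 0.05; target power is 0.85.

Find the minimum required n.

Set Φ(δ − 1.645) = 0.85; then δ − 1.645 = Φ⁻¹(0.85) = 1.036, giving δ = 2.681.
δ = d·√n ⇒ n = (δ/d)² = (2.681 / 0.31)² = 74.81.
Rounding up, n = 75.

n = 75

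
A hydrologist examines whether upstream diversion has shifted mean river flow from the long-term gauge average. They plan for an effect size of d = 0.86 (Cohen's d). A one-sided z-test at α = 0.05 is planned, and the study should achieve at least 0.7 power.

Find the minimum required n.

Set Φ(δ − 1.645) = 0.7; then δ − 1.645 = Φ⁻¹(0.7) = 0.524, giving δ = 2.169.
δ = d·√n ⇒ n = (δ/d)² = (2.169 / 0.86)² = 6.36.
Round up to the next whole unit.

n = 7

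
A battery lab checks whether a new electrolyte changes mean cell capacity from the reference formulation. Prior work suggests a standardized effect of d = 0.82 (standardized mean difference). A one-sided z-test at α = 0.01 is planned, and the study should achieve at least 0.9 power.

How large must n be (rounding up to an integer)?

For power 0.9 need Φ(δ − z_{0.01}) = 0.9, so δ = z_{0.01} + z_{0.10} = 2.326 + 1.282 = 3.608.
δ = d·√n ⇒ n = (δ/d)² = (3.608 / 0.82)² = 19.36.
Rounding up, n = 20.

n = 20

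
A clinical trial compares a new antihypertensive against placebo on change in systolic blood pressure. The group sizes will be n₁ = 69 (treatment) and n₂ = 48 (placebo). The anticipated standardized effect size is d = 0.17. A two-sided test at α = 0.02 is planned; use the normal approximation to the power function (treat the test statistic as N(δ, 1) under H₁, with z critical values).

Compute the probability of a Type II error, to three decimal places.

Noncentrality parameter: δ = d / √(1/n₁ + 1/n₂) = 0.17 / √(1/69 + 1/48) = 0.9045
Two-sided α = 0.02 → critical value z_{0.01} = 2.326.
Power = Φ(δ − 2.326) + Φ(−δ − 2.326) = Φ(-1.422) + Φ(-3.231) = 0.0775 + 0.0006 = 0.0782.
Type II error: β = 1 − power = 1 − 0.0782 = 0.9218.

β ≈ 0.922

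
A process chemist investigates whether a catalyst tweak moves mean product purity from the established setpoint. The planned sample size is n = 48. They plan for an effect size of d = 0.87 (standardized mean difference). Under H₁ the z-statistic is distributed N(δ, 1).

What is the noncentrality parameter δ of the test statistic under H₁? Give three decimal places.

δ ≈ 6.028

δ = d·√n = 0.87 × √48 = 6.0275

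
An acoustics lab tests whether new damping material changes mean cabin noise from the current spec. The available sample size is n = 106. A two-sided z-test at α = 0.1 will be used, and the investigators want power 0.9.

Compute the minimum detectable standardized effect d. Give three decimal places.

d ≈ 0.284

Need Φ(δ − 1.645) = 0.9, so δ = 1.645 + 1.282 = 2.926.
(The second rejection-region term Φ(−δ − z_{α/2}) is negligible and dropped.)
δ = d·√n ⇒ d = δ/√n = 2.926/√106 = 0.2842.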